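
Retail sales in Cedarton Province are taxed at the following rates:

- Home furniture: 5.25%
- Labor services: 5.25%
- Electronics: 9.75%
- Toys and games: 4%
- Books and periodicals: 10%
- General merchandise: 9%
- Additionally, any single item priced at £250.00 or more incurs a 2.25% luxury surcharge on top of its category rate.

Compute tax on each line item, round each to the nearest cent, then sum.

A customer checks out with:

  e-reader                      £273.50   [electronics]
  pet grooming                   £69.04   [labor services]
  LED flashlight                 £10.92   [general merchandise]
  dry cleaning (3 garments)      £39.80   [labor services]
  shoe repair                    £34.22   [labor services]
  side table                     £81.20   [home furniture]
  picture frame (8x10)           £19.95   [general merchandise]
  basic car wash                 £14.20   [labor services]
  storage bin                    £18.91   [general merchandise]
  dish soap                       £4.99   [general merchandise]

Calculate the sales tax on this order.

E-reader £273.50: electronics → 9.75% + 2.25% surcharge = 12% → £32.82
Pet grooming £69.04: labor services → 5.25% → £3.62
LED flashlight £10.92: general merchandise → 9% → £0.98
Dry cleaning (3 garments) £39.80: labor services → 5.25% → £2.09
Shoe repair £34.22: labor services → 5.25% → £1.80
Side table £81.20: home furniture → 5.25% → £4.26
Picture frame (8x10) £19.95: general merchandise → 9% → £1.80
Basic car wash £14.20: labor services → 5.25% → £0.75
Storage bin £18.91: general merchandise → 9% → £1.70
Dish soap £4.99: general merchandise → 9% → £0.45
Total tax = £32.82 + £3.62 + £0.98 + £2.09 + £1.80 + £4.26 + £1.80 + £0.75 + £1.70 + £0.45 = £50.27

£50.27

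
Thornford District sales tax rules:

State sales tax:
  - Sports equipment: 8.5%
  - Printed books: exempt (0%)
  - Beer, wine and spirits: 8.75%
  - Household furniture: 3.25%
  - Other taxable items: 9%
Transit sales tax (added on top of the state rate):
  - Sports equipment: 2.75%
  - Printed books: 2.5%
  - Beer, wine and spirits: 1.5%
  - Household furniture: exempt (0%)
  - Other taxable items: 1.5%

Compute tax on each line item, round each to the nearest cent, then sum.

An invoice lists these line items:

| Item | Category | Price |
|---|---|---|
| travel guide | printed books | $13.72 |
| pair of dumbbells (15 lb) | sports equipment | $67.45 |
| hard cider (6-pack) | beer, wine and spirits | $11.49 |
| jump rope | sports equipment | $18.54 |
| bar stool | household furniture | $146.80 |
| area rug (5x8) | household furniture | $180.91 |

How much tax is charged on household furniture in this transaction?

Bar stool $146.80: household furniture → 3.25% + 0% transit = 3.25% → $4.77
Area rug (5x8) $180.91: household furniture → 3.25% + 0% transit = 3.25% → $5.88
Tax on household furniture = $4.77 + $5.88 = $10.65

$10.65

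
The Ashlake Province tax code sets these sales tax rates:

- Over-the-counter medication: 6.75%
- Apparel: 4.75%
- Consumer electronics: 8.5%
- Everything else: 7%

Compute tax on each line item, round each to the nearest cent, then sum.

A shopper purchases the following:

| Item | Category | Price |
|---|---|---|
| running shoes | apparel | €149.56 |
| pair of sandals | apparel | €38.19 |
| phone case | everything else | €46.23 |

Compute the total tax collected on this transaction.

Running shoes €149.56: apparel → 4.75% → €7.10
Pair of sandals €38.19: apparel → 4.75% → €1.81
Phone case €46.23: everything else → 7% → €3.24
Total tax = €7.10 + €1.81 + €3.24 = €12.15

€12.15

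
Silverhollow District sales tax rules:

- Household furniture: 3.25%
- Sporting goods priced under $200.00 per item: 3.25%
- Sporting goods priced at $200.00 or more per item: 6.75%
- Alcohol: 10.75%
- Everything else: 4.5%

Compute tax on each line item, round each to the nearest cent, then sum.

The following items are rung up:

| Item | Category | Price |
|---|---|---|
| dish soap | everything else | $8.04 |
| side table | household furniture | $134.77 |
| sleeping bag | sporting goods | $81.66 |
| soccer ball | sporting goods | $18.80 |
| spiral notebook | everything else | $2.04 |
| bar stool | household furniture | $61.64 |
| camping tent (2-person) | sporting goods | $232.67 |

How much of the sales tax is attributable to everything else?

Dish soap $8.04: everything else → 4.5% → $0.36
Spiral notebook $2.04: everything else → 4.5% → $0.09
Tax on everything else = $0.36 + $0.09 = $0.45

$0.45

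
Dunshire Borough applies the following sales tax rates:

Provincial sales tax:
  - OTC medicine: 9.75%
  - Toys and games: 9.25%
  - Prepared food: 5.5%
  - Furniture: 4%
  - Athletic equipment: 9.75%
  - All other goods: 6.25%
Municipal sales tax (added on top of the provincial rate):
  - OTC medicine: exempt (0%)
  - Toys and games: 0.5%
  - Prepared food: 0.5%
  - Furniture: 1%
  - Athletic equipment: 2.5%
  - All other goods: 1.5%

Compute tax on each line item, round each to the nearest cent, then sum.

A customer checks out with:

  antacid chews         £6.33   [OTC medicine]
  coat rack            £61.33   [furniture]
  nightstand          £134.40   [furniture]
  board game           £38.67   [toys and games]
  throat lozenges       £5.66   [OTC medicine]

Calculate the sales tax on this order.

Antacid chews £6.33: OTC medicine → 9.75% + 0% municipal = 9.75% → £0.62
Coat rack £61.33: furniture → 4% + 1% municipal = 5% → £3.07
Nightstand £134.40: furniture → 4% + 1% municipal = 5% → £6.72
Board game £38.67: toys and games → 9.25% + 0.5% municipal = 9.75% → £3.77
Throat lozenges £5.66: OTC medicine → 9.75% + 0% municipal = 9.75% → £0.55
Total tax = £0.62 + £3.07 + £6.72 + £3.77 + £0.55 = £14.73

£14.73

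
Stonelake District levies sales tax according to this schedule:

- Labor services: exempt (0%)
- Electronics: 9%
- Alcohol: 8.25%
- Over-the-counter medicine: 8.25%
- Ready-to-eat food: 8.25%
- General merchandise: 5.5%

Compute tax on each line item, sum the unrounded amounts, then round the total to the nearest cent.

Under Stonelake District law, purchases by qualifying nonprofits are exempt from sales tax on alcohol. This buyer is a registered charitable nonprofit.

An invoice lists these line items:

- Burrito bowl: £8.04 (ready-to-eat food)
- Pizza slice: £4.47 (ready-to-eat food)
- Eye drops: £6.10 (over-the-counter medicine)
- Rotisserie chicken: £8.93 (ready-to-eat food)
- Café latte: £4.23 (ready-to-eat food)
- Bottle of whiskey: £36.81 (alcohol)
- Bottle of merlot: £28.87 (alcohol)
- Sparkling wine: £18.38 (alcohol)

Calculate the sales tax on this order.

£2.62

Burrito bowl £8.04: ready-to-eat food → 8.25% → £0.6633
Pizza slice £4.47: ready-to-eat food → 8.25% → £0.368775
Eye drops £6.10: over-the-counter medicine → 8.25% → £0.50325
Rotisserie chicken £8.93: ready-to-eat food → 8.25% → £0.736725
Café latte £4.23: ready-to-eat food → 8.25% → £0.348975
Bottle of whiskey £36.81: alcohol, buyer-exempt → 0% → £0.00
Bottle of merlot £28.87: alcohol, buyer-exempt → 0% → £0.00
Sparkling wine £18.38: alcohol, buyer-exempt → 0% → £0.00
Unrounded tax sum = £2.621025 → £2.62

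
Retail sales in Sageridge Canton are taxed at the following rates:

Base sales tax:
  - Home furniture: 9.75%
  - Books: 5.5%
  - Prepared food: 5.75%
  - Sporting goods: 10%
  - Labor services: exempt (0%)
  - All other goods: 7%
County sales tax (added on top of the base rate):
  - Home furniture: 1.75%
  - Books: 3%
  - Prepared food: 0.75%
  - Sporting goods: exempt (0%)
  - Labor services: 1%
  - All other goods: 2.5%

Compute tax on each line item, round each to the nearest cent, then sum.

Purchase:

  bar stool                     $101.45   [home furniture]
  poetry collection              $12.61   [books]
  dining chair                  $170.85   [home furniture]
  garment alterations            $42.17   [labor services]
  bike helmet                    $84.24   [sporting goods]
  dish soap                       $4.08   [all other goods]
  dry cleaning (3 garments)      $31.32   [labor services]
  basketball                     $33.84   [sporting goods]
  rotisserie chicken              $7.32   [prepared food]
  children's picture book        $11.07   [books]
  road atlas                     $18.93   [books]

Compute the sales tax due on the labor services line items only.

$0.73

Garment alterations $42.17: labor services → 0% + 1% county = 1% → $0.42
Dry cleaning (3 garments) $31.32: labor services → 0% + 1% county = 1% → $0.31
Tax on labor services = $0.42 + $0.31 = $0.73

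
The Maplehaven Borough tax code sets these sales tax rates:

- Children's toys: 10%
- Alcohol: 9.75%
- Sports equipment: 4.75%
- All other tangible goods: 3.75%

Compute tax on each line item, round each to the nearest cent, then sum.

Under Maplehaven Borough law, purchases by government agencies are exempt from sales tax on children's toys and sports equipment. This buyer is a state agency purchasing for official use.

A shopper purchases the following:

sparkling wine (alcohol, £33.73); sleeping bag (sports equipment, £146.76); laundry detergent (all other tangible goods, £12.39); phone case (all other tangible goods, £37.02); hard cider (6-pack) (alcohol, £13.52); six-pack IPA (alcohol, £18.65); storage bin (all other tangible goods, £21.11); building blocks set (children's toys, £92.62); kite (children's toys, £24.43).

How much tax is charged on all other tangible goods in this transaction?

£2.64

Laundry detergent £12.39: all other tangible goods → 3.75% → £0.46
Phone case £37.02: all other tangible goods → 3.75% → £1.39
Storage bin £21.11: all other tangible goods → 3.75% → £0.79
Tax on all other tangible goods = £0.46 + £1.39 + £0.79 = £2.64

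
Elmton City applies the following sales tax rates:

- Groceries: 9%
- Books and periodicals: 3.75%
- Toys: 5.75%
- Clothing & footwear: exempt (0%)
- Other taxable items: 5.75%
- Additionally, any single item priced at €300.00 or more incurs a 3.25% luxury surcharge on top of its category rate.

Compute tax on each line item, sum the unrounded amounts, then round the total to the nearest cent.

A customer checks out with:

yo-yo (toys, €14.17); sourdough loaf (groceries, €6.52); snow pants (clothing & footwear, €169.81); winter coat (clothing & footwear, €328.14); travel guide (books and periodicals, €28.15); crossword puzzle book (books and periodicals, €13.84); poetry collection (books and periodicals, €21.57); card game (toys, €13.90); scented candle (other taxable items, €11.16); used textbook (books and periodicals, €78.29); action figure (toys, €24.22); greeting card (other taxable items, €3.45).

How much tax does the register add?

Yo-yo €14.17: toys → 5.75% → €0.814775
Sourdough loaf €6.52: groceries → 9% → €0.5868
Snow pants €169.81: clothing & footwear → 0% → €0.00
Winter coat €328.14: clothing & footwear → 0% + 3.25% surcharge = 3.25% → €10.66455
Travel guide €28.15: books and periodicals → 3.75% → €1.055625
Crossword puzzle book €13.84: books and periodicals → 3.75% → €0.519
Poetry collection €21.57: books and periodicals → 3.75% → €0.808875
Card game €13.90: toys → 5.75% → €0.79925
Scented candle €11.16: other taxable items → 5.75% → €0.6417
Used textbook €78.29: books and periodicals → 3.75% → €2.935875
Action figure €24.22: toys → 5.75% → €1.39265
Greeting card €3.45: other taxable items → 5.75% → €0.198375
Unrounded tax sum = €20.417475 → €20.42

€20.42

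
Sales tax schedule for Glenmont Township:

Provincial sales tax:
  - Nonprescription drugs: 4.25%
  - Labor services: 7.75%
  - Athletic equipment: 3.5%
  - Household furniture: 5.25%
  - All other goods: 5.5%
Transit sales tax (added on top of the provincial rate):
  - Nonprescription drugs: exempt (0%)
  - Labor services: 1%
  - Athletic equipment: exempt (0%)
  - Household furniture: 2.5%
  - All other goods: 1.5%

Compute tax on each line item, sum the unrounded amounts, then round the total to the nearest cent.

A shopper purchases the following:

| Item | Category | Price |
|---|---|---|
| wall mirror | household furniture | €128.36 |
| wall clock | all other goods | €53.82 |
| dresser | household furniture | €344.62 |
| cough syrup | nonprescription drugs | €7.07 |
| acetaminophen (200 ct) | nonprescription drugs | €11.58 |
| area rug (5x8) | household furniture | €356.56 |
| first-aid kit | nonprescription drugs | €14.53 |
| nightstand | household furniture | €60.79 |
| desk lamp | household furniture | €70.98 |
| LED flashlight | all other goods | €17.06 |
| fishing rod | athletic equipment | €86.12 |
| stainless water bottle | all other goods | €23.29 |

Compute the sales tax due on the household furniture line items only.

Wall mirror €128.36: household furniture → 5.25% + 2.5% transit = 7.75% → €9.9479
Dresser €344.62: household furniture → 5.25% + 2.5% transit = 7.75% → €26.70805
Area rug (5x8) €356.56: household furniture → 5.25% + 2.5% transit = 7.75% → €27.6334
Nightstand €60.79: household furniture → 5.25% + 2.5% transit = 7.75% → €4.711225
Desk lamp €70.98: household furniture → 5.25% + 2.5% transit = 7.75% → €5.50095
Tax on household furniture: unrounded sum = €74.501525 → €74.50

€74.50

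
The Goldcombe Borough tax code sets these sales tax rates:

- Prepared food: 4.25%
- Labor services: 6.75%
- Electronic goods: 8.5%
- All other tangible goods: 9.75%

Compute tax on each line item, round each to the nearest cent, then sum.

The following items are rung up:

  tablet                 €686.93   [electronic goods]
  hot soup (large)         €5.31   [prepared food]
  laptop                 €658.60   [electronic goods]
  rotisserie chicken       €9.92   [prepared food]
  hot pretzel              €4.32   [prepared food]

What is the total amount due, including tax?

€1480.28

Tablet €686.93: electronic goods → 8.5% → €58.39
Hot soup (large) €5.31: prepared food → 4.25% → €0.23
Laptop €658.60: electronic goods → 8.5% → €55.98
Rotisserie chicken €9.92: prepared food → 4.25% → €0.42
Hot pretzel €4.32: prepared food → 4.25% → €0.18
Subtotal = €1365.08; tax = €115.20; total due = €1480.28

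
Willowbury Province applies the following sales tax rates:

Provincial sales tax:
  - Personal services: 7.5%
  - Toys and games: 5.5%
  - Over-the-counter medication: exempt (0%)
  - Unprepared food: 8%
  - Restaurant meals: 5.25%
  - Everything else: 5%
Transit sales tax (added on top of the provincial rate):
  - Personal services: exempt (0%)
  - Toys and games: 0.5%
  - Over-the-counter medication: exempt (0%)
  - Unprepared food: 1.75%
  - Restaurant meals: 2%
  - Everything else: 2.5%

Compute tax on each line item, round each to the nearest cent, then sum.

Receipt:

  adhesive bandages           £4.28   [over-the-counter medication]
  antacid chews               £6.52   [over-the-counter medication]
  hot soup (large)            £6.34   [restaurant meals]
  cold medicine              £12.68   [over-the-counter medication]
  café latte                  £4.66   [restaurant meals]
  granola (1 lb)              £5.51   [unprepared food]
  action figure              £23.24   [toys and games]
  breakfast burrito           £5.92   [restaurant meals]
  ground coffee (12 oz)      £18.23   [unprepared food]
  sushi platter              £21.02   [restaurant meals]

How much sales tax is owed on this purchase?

£6.46

Adhesive bandages £4.28: over-the-counter medication → 0% + 0% transit = 0% → £0.00
Antacid chews £6.52: over-the-counter medication → 0% + 0% transit = 0% → £0.00
Hot soup (large) £6.34: restaurant meals → 5.25% + 2% transit = 7.25% → £0.46
Cold medicine £12.68: over-the-counter medication → 0% + 0% transit = 0% → £0.00
Café latte £4.66: restaurant meals → 5.25% + 2% transit = 7.25% → £0.34
Granola (1 lb) £5.51: unprepared food → 8% + 1.75% transit = 9.75% → £0.54
Action figure £23.24: toys and games → 5.5% + 0.5% transit = 6% → £1.39
Breakfast burrito £5.92: restaurant meals → 5.25% + 2% transit = 7.25% → £0.43
Ground coffee (12 oz) £18.23: unprepared food → 8% + 1.75% transit = 9.75% → £1.78
Sushi platter £21.02: restaurant meals → 5.25% + 2% transit = 7.25% → £1.52
Total tax = £0.46 + £0.34 + £0.54 + £1.39 + £0.43 + £1.78 + £1.52 = £6.46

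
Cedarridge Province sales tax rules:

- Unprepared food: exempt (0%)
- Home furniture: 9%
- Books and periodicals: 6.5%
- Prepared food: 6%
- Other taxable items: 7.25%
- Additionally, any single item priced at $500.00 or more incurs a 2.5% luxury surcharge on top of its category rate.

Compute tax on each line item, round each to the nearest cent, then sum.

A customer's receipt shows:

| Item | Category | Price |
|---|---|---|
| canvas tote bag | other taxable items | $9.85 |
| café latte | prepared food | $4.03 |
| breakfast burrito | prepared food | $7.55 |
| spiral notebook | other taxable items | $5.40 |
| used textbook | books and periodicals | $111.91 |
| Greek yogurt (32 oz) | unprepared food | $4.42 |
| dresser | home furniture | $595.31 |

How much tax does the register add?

$77.52

Canvas tote bag $9.85: other taxable items → 7.25% → $0.71
Café latte $4.03: prepared food → 6% → $0.24
Breakfast burrito $7.55: prepared food → 6% → $0.45
Spiral notebook $5.40: other taxable items → 7.25% → $0.39
Used textbook $111.91: books and periodicals → 6.5% → $7.27
Greek yogurt (32 oz) $4.42: unprepared food → 0% → $0.00
Dresser $595.31: home furniture → 9% + 2.5% surcharge = 11.5% → $68.46
Total tax = $0.71 + $0.24 + $0.45 + $0.39 + $7.27 + $68.46 = $77.52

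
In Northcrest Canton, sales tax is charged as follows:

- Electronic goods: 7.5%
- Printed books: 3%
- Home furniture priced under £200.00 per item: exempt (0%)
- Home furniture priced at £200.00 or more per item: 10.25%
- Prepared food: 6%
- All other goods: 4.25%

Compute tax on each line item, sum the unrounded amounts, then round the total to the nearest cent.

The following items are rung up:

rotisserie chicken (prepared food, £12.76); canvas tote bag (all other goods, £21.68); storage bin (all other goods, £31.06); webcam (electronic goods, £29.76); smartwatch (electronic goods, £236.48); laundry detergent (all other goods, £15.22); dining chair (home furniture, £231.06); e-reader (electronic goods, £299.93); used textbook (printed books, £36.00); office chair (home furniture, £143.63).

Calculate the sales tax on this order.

£70.88

Rotisserie chicken £12.76: prepared food → 6% → £0.7656
Canvas tote bag £21.68: all other goods → 4.25% → £0.9214
Storage bin £31.06: all other goods → 4.25% → £1.32005
Webcam £29.76: electronic goods → 7.5% → £2.232
Smartwatch £236.48: electronic goods → 7.5% → £17.736
Laundry detergent £15.22: all other goods → 4.25% → £0.64685
Dining chair £231.06: home furniture, £200.00 or more → 10.25% → £23.68365
E-reader £299.93: electronic goods → 7.5% → £22.49475
Used textbook £36.00: printed books → 3% → £1.08
Office chair £143.63: home furniture, under £200.00 → 0% → £0.00
Unrounded tax sum = £70.8803 → £70.88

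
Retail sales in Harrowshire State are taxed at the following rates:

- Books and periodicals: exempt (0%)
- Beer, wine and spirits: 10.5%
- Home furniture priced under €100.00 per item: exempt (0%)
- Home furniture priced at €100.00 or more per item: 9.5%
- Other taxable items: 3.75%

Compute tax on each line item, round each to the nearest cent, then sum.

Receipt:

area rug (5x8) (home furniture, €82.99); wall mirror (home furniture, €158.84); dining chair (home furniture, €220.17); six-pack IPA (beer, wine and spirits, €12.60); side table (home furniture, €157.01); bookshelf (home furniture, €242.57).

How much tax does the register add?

€75.29

Area rug (5x8) €82.99: home furniture, under €100.00 → 0% → €0.00
Wall mirror €158.84: home furniture, €100.00 or more → 9.5% → €15.09
Dining chair €220.17: home furniture, €100.00 or more → 9.5% → €20.92
Six-pack IPA €12.60: beer, wine and spirits → 10.5% → €1.32
Side table €157.01: home furniture, €100.00 or more → 9.5% → €14.92
Bookshelf €242.57: home furniture, €100.00 or more → 9.5% → €23.04
Total tax = €15.09 + €20.92 + €1.32 + €14.92 + €23.04 = €75.29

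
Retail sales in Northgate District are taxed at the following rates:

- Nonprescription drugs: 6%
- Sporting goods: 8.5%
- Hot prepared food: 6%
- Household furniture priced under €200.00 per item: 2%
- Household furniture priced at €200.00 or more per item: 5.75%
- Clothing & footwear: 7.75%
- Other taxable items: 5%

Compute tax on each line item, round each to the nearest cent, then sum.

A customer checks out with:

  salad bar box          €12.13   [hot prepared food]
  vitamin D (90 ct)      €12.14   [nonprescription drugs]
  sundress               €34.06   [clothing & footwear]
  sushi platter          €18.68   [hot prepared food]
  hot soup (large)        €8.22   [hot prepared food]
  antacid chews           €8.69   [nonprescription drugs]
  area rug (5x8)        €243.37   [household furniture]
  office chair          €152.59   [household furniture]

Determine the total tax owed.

Salad bar box €12.13: hot prepared food → 6% → €0.73
Vitamin D (90 ct) €12.14: nonprescription drugs → 6% → €0.73
Sundress €34.06: clothing & footwear → 7.75% → €2.64
Sushi platter €18.68: hot prepared food → 6% → €1.12
Hot soup (large) €8.22: hot prepared food → 6% → €0.49
Antacid chews €8.69: nonprescription drugs → 6% → €0.52
Area rug (5x8) €243.37: household furniture, €200.00 or more → 5.75% → €13.99
Office chair €152.59: household furniture, under €200.00 → 2% → €3.05
Total tax = €0.73 + €0.73 + €2.64 + €1.12 + €0.49 + €0.52 + €13.99 + €3.05 = €23.27

€23.27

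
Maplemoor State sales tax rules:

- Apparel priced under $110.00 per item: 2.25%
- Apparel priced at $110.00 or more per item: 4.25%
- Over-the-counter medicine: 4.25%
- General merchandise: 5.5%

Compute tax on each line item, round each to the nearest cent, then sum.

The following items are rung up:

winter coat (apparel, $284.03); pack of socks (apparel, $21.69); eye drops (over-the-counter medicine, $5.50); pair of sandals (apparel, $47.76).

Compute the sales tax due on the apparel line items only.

$13.63

Winter coat $284.03: apparel, $110.00 or more → 4.25% → $12.07
Pack of socks $21.69: apparel, under $110.00 → 2.25% → $0.49
Pair of sandals $47.76: apparel, under $110.00 → 2.25% → $1.07
Tax on apparel = $12.07 + $0.49 + $1.07 = $13.63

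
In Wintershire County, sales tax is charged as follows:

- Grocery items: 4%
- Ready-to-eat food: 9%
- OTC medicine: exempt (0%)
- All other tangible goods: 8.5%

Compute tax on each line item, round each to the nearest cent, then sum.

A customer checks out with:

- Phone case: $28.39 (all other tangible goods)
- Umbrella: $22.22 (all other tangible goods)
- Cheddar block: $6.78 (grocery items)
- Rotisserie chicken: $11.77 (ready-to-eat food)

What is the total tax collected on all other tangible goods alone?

Phone case $28.39: all other tangible goods → 8.5% → $2.41
Umbrella $22.22: all other tangible goods → 8.5% → $1.89
Tax on all other tangible goods = $2.41 + $1.89 = $4.30

$4.30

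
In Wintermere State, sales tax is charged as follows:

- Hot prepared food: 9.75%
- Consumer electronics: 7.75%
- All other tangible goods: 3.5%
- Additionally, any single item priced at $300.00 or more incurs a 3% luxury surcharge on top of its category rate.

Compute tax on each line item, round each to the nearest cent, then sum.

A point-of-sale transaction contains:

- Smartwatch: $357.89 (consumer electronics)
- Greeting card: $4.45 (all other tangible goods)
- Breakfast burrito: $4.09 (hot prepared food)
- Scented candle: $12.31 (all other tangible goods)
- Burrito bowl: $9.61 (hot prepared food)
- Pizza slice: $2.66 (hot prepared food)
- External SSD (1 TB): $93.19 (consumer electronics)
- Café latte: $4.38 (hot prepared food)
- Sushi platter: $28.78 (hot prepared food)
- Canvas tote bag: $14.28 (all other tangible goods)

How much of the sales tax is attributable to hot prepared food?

Breakfast burrito $4.09: hot prepared food → 9.75% → $0.40
Burrito bowl $9.61: hot prepared food → 9.75% → $0.94
Pizza slice $2.66: hot prepared food → 9.75% → $0.26
Café latte $4.38: hot prepared food → 9.75% → $0.43
Sushi platter $28.78: hot prepared food → 9.75% → $2.81
Tax on hot prepared food = $0.40 + $0.94 + $0.26 + $0.43 + $2.81 = $4.84

$4.84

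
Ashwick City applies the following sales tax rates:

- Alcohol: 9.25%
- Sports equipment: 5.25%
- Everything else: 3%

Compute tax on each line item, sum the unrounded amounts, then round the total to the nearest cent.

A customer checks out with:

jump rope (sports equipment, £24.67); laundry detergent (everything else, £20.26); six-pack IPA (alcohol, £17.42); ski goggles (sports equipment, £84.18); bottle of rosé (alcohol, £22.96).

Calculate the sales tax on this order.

Jump rope £24.67: sports equipment → 5.25% → £1.295175
Laundry detergent £20.26: everything else → 3% → £0.6078
Six-pack IPA £17.42: alcohol → 9.25% → £1.61135
Ski goggles £84.18: sports equipment → 5.25% → £4.41945
Bottle of rosé £22.96: alcohol → 9.25% → £2.1238
Unrounded tax sum = £10.057575 → £10.06

£10.06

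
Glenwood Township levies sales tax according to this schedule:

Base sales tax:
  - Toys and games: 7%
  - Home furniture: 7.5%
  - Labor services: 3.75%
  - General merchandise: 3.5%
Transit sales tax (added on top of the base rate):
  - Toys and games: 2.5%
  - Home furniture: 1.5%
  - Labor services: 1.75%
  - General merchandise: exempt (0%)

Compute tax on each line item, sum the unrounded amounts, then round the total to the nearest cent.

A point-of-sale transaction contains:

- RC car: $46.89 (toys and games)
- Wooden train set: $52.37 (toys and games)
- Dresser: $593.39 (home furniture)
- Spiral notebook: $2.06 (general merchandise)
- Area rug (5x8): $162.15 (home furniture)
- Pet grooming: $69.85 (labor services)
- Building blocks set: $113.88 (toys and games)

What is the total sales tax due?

$92.16

RC car $46.89: toys and games → 7% + 2.5% transit = 9.5% → $4.45455
Wooden train set $52.37: toys and games → 7% + 2.5% transit = 9.5% → $4.97515
Dresser $593.39: home furniture → 7.5% + 1.5% transit = 9% → $53.4051
Spiral notebook $2.06: general merchandise → 3.5% + 0% transit = 3.5% → $0.0721
Area rug (5x8) $162.15: home furniture → 7.5% + 1.5% transit = 9% → $14.5935
Pet grooming $69.85: labor services → 3.75% + 1.75% transit = 5.5% → $3.84175
Building blocks set $113.88: toys and games → 7% + 2.5% transit = 9.5% → $10.8186
Unrounded tax sum = $92.16075 → $92.16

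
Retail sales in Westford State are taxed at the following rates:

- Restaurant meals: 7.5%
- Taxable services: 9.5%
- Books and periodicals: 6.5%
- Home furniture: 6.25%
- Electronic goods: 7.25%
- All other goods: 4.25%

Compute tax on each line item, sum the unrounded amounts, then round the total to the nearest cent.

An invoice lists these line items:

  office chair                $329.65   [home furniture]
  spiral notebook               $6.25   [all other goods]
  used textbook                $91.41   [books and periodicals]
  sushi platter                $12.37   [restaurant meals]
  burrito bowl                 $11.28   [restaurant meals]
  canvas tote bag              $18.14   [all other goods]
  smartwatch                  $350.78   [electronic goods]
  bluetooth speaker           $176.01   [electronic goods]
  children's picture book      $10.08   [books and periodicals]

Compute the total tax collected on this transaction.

Office chair $329.65: home furniture → 6.25% → $20.603125
Spiral notebook $6.25: all other goods → 4.25% → $0.265625
Used textbook $91.41: books and periodicals → 6.5% → $5.94165
Sushi platter $12.37: restaurant meals → 7.5% → $0.92775
Burrito bowl $11.28: restaurant meals → 7.5% → $0.846
Canvas tote bag $18.14: all other goods → 4.25% → $0.77095
Smartwatch $350.78: electronic goods → 7.25% → $25.43155
Bluetooth speaker $176.01: electronic goods → 7.25% → $12.760725
Children's picture book $10.08: books and periodicals → 6.5% → $0.6552
Unrounded tax sum = $68.202575 → $68.20

$68.20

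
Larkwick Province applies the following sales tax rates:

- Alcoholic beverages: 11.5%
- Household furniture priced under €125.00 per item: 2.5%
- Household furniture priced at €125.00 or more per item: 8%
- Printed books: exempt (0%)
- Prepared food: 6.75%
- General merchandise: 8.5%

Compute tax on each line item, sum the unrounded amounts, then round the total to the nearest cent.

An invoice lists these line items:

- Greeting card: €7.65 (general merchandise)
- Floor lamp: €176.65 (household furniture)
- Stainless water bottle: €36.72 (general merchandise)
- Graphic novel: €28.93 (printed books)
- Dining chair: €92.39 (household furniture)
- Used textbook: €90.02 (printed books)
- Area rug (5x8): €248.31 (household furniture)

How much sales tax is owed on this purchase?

€40.08

Greeting card €7.65: general merchandise → 8.5% → €0.65025
Floor lamp €176.65: household furniture, €125.00 or more → 8% → €14.132
Stainless water bottle €36.72: general merchandise → 8.5% → €3.1212
Graphic novel €28.93: printed books → 0% → €0.00
Dining chair €92.39: household furniture, under €125.00 → 2.5% → €2.30975
Used textbook €90.02: printed books → 0% → €0.00
Area rug (5x8) €248.31: household furniture, €125.00 or more → 8% → €19.8648
Unrounded tax sum = €40.078 → €40.08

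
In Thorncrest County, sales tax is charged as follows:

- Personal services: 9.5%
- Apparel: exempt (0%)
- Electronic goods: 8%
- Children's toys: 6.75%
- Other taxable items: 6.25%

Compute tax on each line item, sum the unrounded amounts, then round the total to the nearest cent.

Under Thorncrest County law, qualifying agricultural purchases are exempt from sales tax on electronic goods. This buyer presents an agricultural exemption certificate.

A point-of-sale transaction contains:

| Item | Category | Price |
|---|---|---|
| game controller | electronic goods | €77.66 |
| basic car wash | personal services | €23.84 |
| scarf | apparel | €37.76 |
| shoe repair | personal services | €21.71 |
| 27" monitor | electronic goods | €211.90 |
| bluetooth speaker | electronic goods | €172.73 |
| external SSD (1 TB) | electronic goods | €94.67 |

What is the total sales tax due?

€4.33

Game controller €77.66: electronic goods, buyer-exempt → 0% → €0.00
Basic car wash €23.84: personal services → 9.5% → €2.2648
Scarf €37.76: apparel → 0% → €0.00
Shoe repair €21.71: personal services → 9.5% → €2.06245
27" monitor €211.90: electronic goods, buyer-exempt → 0% → €0.00
Bluetooth speaker €172.73: electronic goods, buyer-exempt → 0% → €0.00
External SSD (1 TB) €94.67: electronic goods, buyer-exempt → 0% → €0.00
Unrounded tax sum = €4.32725 → €4.33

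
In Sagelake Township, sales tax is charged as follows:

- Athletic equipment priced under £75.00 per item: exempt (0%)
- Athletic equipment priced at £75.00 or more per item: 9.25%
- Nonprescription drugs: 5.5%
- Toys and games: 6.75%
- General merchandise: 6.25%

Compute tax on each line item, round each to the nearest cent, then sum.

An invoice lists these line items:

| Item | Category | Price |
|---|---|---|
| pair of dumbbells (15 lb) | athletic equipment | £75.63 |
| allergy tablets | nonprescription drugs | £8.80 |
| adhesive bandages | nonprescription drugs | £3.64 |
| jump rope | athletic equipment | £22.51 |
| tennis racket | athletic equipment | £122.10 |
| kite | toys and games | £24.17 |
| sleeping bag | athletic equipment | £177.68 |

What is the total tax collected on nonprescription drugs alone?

£0.68

Allergy tablets £8.80: nonprescription drugs → 5.5% → £0.48
Adhesive bandages £3.64: nonprescription drugs → 5.5% → £0.20
Tax on nonprescription drugs = £0.48 + £0.20 = £0.68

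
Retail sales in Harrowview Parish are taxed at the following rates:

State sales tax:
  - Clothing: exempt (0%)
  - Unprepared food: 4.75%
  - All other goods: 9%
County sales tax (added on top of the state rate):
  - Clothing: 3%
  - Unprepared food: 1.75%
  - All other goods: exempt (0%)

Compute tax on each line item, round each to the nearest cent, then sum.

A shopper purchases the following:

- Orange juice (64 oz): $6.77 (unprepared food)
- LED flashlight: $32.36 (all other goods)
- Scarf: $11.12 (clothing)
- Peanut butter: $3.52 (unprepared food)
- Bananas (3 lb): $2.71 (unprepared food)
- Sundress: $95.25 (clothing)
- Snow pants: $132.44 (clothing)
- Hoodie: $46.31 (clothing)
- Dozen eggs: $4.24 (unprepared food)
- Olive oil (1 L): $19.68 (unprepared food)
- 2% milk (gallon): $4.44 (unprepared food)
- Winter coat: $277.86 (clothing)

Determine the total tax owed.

Orange juice (64 oz) $6.77: unprepared food → 4.75% + 1.75% county = 6.5% → $0.44
LED flashlight $32.36: all other goods → 9% + 0% county = 9% → $2.91
Scarf $11.12: clothing → 0% + 3% county = 3% → $0.33
Peanut butter $3.52: unprepared food → 4.75% + 1.75% county = 6.5% → $0.23
Bananas (3 lb) $2.71: unprepared food → 4.75% + 1.75% county = 6.5% → $0.18
Sundress $95.25: clothing → 0% + 3% county = 3% → $2.86
Snow pants $132.44: clothing → 0% + 3% county = 3% → $3.97
Hoodie $46.31: clothing → 0% + 3% county = 3% → $1.39
Dozen eggs $4.24: unprepared food → 4.75% + 1.75% county = 6.5% → $0.28
Olive oil (1 L) $19.68: unprepared food → 4.75% + 1.75% county = 6.5% → $1.28
2% milk (gallon) $4.44: unprepared food → 4.75% + 1.75% county = 6.5% → $0.29
Winter coat $277.86: clothing → 0% + 3% county = 3% → $8.34
Total tax = $0.44 + $2.91 + $0.33 + $0.23 + $0.18 + $2.86 + $3.97 + $1.39 + $0.28 + $1.28 + $0.29 + $8.34 = $22.50

$22.50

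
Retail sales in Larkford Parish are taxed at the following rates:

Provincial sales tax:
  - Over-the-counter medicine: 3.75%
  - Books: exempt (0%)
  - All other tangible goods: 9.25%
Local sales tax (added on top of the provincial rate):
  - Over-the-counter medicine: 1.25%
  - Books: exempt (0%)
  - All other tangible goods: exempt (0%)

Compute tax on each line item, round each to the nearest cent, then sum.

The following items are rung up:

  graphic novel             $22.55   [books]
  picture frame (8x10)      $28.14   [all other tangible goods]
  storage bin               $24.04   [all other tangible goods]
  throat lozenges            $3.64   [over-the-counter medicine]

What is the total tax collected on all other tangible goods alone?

$4.82

Picture frame (8x10) $28.14: all other tangible goods → 9.25% + 0% local = 9.25% → $2.60
Storage bin $24.04: all other tangible goods → 9.25% + 0% local = 9.25% → $2.22
Tax on all other tangible goods = $2.60 + $2.22 = $4.82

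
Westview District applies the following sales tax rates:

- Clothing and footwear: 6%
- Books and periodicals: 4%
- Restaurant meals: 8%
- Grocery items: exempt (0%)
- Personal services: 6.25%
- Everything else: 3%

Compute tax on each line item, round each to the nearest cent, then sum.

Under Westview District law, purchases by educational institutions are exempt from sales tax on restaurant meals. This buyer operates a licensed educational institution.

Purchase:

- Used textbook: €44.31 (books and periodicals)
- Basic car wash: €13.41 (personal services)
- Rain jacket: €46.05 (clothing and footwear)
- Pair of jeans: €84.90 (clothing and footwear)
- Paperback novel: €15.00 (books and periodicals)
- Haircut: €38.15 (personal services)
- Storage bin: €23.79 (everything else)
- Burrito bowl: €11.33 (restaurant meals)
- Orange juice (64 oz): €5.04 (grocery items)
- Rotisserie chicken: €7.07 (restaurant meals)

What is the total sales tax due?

€14.15

Used textbook €44.31: books and periodicals → 4% → €1.77
Basic car wash €13.41: personal services → 6.25% → €0.84
Rain jacket €46.05: clothing and footwear → 6% → €2.76
Pair of jeans €84.90: clothing and footwear → 6% → €5.09
Paperback novel €15.00: books and periodicals → 4% → €0.60
Haircut €38.15: personal services → 6.25% → €2.38
Storage bin €23.79: everything else → 3% → €0.71
Burrito bowl €11.33: restaurant meals, buyer-exempt → 0% → €0.00
Orange juice (64 oz) €5.04: grocery items → 0% → €0.00
Rotisserie chicken €7.07: restaurant meals, buyer-exempt → 0% → €0.00
Total tax = €1.77 + €0.84 + €2.76 + €5.09 + €0.60 + €2.38 + €0.71 = €14.15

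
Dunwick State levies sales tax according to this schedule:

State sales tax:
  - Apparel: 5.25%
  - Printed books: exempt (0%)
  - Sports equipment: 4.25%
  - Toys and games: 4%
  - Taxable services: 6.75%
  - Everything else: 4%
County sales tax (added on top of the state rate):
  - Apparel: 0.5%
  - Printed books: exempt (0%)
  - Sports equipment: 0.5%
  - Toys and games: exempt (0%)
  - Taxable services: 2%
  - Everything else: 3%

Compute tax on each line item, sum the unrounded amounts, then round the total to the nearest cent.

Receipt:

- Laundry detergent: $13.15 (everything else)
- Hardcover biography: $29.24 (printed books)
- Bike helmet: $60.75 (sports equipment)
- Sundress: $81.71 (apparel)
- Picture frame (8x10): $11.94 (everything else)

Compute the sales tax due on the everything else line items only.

Laundry detergent $13.15: everything else → 4% + 3% county = 7% → $0.9205
Picture frame (8x10) $11.94: everything else → 4% + 3% county = 7% → $0.8358
Tax on everything else: unrounded sum = $1.7563 → $1.76

$1.76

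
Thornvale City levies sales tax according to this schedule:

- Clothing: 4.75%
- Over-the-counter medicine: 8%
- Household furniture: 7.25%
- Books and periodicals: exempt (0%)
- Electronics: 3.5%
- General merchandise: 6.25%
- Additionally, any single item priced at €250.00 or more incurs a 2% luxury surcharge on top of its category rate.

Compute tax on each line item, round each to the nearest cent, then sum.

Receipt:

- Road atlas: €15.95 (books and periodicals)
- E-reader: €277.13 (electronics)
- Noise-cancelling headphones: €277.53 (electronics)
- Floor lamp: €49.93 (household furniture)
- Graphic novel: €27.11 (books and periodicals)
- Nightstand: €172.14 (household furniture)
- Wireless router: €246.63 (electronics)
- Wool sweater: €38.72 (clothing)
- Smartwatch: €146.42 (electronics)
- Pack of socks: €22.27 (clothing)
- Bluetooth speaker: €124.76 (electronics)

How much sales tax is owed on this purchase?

€67.62

Road atlas €15.95: books and periodicals → 0% → €0.00
E-reader €277.13: electronics → 3.5% + 2% surcharge = 5.5% → €15.24
Noise-cancelling headphones €277.53: electronics → 3.5% + 2% surcharge = 5.5% → €15.26
Floor lamp €49.93: household furniture → 7.25% → €3.62
Graphic novel €27.11: books and periodicals → 0% → €0.00
Nightstand €172.14: household furniture → 7.25% → €12.48
Wireless router €246.63: electronics → 3.5% → €8.63
Wool sweater €38.72: clothing → 4.75% → €1.84
Smartwatch €146.42: electronics → 3.5% → €5.12
Pack of socks €22.27: clothing → 4.75% → €1.06
Bluetooth speaker €124.76: electronics → 3.5% → €4.37
Total tax = €15.24 + €15.26 + €3.62 + €12.48 + €8.63 + €1.84 + €5.12 + €1.06 + €4.37 = €67.62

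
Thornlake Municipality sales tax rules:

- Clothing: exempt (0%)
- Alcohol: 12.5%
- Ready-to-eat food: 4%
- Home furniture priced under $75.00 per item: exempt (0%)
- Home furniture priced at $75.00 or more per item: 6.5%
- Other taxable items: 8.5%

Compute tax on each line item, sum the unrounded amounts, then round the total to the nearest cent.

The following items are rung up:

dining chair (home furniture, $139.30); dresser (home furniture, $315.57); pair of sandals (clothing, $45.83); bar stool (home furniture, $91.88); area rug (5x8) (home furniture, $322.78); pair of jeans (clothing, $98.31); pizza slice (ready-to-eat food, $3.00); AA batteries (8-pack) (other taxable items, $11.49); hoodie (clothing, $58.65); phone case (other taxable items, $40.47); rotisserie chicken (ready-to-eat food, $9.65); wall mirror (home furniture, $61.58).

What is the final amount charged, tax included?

Dining chair $139.30: home furniture, $75.00 or more → 6.5% → $9.0545
Dresser $315.57: home furniture, $75.00 or more → 6.5% → $20.51205
Pair of sandals $45.83: clothing → 0% → $0.00
Bar stool $91.88: home furniture, $75.00 or more → 6.5% → $5.9722
Area rug (5x8) $322.78: home furniture, $75.00 or more → 6.5% → $20.9807
Pair of jeans $98.31: clothing → 0% → $0.00
Pizza slice $3.00: ready-to-eat food → 4% → $0.12
AA batteries (8-pack) $11.49: other taxable items → 8.5% → $0.97665
Hoodie $58.65: clothing → 0% → $0.00
Phone case $40.47: other taxable items → 8.5% → $3.43995
Rotisserie chicken $9.65: ready-to-eat food → 4% → $0.386
Wall mirror $61.58: home furniture, under $75.00 → 0% → $0.00
Subtotal = $1198.51; unrounded tax = $61.44205 → $61.44; total due = $1259.95

$1259.95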